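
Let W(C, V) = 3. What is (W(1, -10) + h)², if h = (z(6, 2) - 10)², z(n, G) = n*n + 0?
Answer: 461041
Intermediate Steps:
z(n, G) = n² (z(n, G) = n² + 0 = n²)
h = 676 (h = (6² - 10)² = (36 - 10)² = 26² = 676)
(W(1, -10) + h)² = (3 + 676)² = 679² = 461041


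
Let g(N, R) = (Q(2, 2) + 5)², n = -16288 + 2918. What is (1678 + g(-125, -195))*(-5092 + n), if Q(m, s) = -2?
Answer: -31145394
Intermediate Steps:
n = -13370
g(N, R) = 9 (g(N, R) = (-2 + 5)² = 3² = 9)
(1678 + g(-125, -195))*(-5092 + n) = (1678 + 9)*(-5092 - 13370) = 1687*(-18462) = -31145394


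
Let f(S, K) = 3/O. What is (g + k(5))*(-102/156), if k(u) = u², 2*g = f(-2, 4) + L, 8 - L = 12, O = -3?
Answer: -765/52 ≈ -14.712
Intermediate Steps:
L = -4 (L = 8 - 1*12 = 8 - 12 = -4)
f(S, K) = -1 (f(S, K) = 3/(-3) = 3*(-⅓) = -1)
g = -5/2 (g = (-1 - 4)/2 = (½)*(-5) = -5/2 ≈ -2.5000)
(g + k(5))*(-102/156) = (-5/2 + 5²)*(-102/156) = (-5/2 + 25)*(-102*1/156) = (45/2)*(-17/26) = -765/52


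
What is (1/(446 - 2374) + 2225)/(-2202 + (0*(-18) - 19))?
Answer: -4289799/4282088 ≈ -1.0018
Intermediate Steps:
(1/(446 - 2374) + 2225)/(-2202 + (0*(-18) - 19)) = (1/(-1928) + 2225)/(-2202 + (0 - 19)) = (-1/1928 + 2225)/(-2202 - 19) = (4289799/1928)/(-2221) = (4289799/1928)*(-1/2221) = -4289799/4282088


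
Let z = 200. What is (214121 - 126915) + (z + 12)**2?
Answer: 132150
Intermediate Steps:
(214121 - 126915) + (z + 12)**2 = (214121 - 126915) + (200 + 12)**2 = 87206 + 212**2 = 87206 + 44944 = 132150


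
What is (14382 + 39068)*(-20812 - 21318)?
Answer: -2251848500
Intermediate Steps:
(14382 + 39068)*(-20812 - 21318) = 53450*(-42130) = -2251848500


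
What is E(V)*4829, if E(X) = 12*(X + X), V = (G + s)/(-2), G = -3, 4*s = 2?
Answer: 144870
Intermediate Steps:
s = ½ (s = (¼)*2 = ½ ≈ 0.50000)
V = 5/4 (V = (-3 + ½)/(-2) = -½*(-5/2) = 5/4 ≈ 1.2500)
E(X) = 24*X (E(X) = 12*(2*X) = 24*X)
E(V)*4829 = (24*(5/4))*4829 = 30*4829 = 144870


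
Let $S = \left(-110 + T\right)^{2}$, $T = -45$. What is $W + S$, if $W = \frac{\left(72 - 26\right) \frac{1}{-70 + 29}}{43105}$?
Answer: $\frac{42459502579}{1767305} \approx 24025.0$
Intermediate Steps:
$S = 24025$ ($S = \left(-110 - 45\right)^{2} = \left(-155\right)^{2} = 24025$)
$W = - \frac{46}{1767305}$ ($W = \frac{46}{-41} \cdot \frac{1}{43105} = 46 \left(- \frac{1}{41}\right) \frac{1}{43105} = \left(- \frac{46}{41}\right) \frac{1}{43105} = - \frac{46}{1767305} \approx -2.6028 \cdot 10^{-5}$)
$W + S = - \frac{46}{1767305} + 24025 = \frac{42459502579}{1767305}$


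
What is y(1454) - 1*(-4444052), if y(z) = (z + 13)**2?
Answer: 6596141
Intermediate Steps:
y(z) = (13 + z)**2
y(1454) - 1*(-4444052) = (13 + 1454)**2 - 1*(-4444052) = 1467**2 + 4444052 = 2152089 + 4444052 = 6596141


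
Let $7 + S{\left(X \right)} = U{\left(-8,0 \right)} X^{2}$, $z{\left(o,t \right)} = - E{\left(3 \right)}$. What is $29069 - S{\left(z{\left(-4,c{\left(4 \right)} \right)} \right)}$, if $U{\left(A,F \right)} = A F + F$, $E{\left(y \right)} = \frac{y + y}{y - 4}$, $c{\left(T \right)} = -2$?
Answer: $29076$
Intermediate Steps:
$E{\left(y \right)} = \frac{2 y}{-4 + y}$
$z{\left(o,t \right)} = 6$ ($z{\left(o,t \right)} = - \frac{2 \cdot 3}{-4 + 3} = - \frac{2 \cdot 3}{-1} = - 2 \cdot 3 \left(-1\right) = \left(-1\right) \left(-6\right) = 6$)
$U{\left(A,F \right)} = F + A F$
$S{\left(X \right)} = -7$ ($S{\left(X \right)} = -7 + 0 \left(1 - 8\right) X^{2} = -7 + 0 \left(-7\right) X^{2} = -7 + 0 X^{2} = -7 + 0 = -7$)
$29069 - S{\left(z{\left(-4,c{\left(4 \right)} \right)} \right)} = 29069 - -7 = 29069 + 7 = 29076$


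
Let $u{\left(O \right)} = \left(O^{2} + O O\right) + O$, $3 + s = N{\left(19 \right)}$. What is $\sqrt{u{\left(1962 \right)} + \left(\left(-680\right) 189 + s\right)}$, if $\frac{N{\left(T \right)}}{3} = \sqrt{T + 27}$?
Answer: $\sqrt{7572327 + 3 \sqrt{46}} \approx 2751.8$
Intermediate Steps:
$N{\left(T \right)} = 3 \sqrt{27 + T}$ ($N{\left(T \right)} = 3 \sqrt{T + 27} = 3 \sqrt{27 + T}$)
$s = -3 + 3 \sqrt{46}$ ($s = -3 + 3 \sqrt{27 + 19} = -3 + 3 \sqrt{46} \approx 17.347$)
$u{\left(O \right)} = O + 2 O^{2}$ ($u{\left(O \right)} = \left(O^{2} + O^{2}\right) + O = 2 O^{2} + O = O + 2 O^{2}$)
$\sqrt{u{\left(1962 \right)} + \left(\left(-680\right) 189 + s\right)} = \sqrt{1962 \left(1 + 2 \cdot 1962\right) - \left(128523 - 3 \sqrt{46}\right)} = \sqrt{1962 \left(1 + 3924\right) - \left(128523 - 3 \sqrt{46}\right)} = \sqrt{1962 \cdot 3925 - \left(128523 - 3 \sqrt{46}\right)} = \sqrt{7700850 - \left(128523 - 3 \sqrt{46}\right)} = \sqrt{7572327 + 3 \sqrt{46}}$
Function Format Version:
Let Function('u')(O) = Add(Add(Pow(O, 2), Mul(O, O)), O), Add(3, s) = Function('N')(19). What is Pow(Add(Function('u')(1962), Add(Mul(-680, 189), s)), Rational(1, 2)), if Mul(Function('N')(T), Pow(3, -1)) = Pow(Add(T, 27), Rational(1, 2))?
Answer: Pow(Add(7572327, Mul(3, Pow(46, Rational(1, 2)))), Rational(1, 2)) ≈ 2751.8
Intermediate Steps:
Function('N')(T) = Mul(3, Pow(Add(27, T), Rational(1, 2))) (Function('N')(T) = Mul(3, Pow(Add(T, 27), Rational(1, 2))) = Mul(3, Pow(Add(27, T), Rational(1, 2))))
s = Add(-3, Mul(3, Pow(46, Rational(1, 2)))) (s = Add(-3, Mul(3, Pow(Add(27, 19), Rational(1, 2)))) = Add(-3, Mul(3, Pow(46, Rational(1, 2)))) ≈ 17.347)
Function('u')(O) = Add(O, Mul(2, Pow(O, 2))) (Function('u')(O) = Add(Add(Pow(O, 2), Pow(O, 2)), O) = Add(Mul(2, Pow(O, 2)), O) = Add(O, Mul(2, Pow(O, 2))))
Pow(Add(Function('u')(1962), Add(Mul(-680, 189), s)), Rational(1, 2)) = Pow(Add(Mul(1962, Add(1, Mul(2, 1962))), Add(Mul(-680, 189), Add(-3, Mul(3, Pow(46, Rational(1, 2)))))), Rational(1, 2)) = Pow(Add(Mul(1962, Add(1, 3924)), Add(-128520, Add(-3, Mul(3, Pow(46, Rational(1, 2)))))), Rational(1, 2)) = Pow(Add(Mul(1962, 3925), Add(-128523, Mul(3, Pow(46, Rational(1, 2))))), Rational(1, 2)) = Pow(Add(7700850, Add(-128523, Mul(3, Pow(46, Rational(1, 2))))), Rational(1, 2)) = Pow(Add(7572327, Mul(3, Pow(46, Rational(1, 2)))), Rational(1, 2))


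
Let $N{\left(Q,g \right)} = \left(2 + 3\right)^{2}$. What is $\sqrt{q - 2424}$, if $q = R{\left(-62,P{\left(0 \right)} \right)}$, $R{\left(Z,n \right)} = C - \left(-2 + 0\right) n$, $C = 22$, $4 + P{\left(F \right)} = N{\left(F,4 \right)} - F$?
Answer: $2 i \sqrt{590} \approx 48.58 i$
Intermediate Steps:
$N{\left(Q,g \right)} = 25$ ($N{\left(Q,g \right)} = 5^{2} = 25$)
$P{\left(F \right)} = 21 - F$ ($P{\left(F \right)} = -4 - \left(-25 + F\right) = 21 - F$)
$R{\left(Z,n \right)} = 22 + 2 n$ ($R{\left(Z,n \right)} = 22 - \left(-2 + 0\right) n = 22 - - 2 n = 22 + 2 n$)
$q = 64$ ($q = 22 + 2 \left(21 - 0\right) = 22 + 2 \left(21 + 0\right) = 22 + 2 \cdot 21 = 22 + 42 = 64$)
$\sqrt{q - 2424} = \sqrt{64 - 2424} = \sqrt{-2360} = 2 i \sqrt{590}$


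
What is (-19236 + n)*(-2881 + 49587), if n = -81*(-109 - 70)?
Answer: -221246322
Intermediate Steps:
n = 14499 (n = -81*(-179) = 14499)
(-19236 + n)*(-2881 + 49587) = (-19236 + 14499)*(-2881 + 49587) = -4737*46706 = -221246322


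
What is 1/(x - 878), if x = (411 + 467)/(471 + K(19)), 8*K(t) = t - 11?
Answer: -236/206769 ≈ -0.0011414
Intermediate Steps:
K(t) = -11/8 + t/8 (K(t) = (t - 11)/8 = (-11 + t)/8 = -11/8 + t/8)
x = 439/236 (x = (411 + 467)/(471 + (-11/8 + (⅛)*19)) = 878/(471 + (-11/8 + 19/8)) = 878/(471 + 1) = 878/472 = 878*(1/472) = 439/236 ≈ 1.8602)
1/(x - 878) = 1/(439/236 - 878) = 1/(-206769/236) = -236/206769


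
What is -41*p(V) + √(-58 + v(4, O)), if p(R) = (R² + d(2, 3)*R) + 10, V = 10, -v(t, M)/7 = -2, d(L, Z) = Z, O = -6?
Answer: -5740 + 2*I*√11 ≈ -5740.0 + 6.6332*I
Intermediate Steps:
v(t, M) = 14 (v(t, M) = -7*(-2) = 14)
p(R) = 10 + R² + 3*R (p(R) = (R² + 3*R) + 10 = 10 + R² + 3*R)
-41*p(V) + √(-58 + v(4, O)) = -41*(10 + 10² + 3*10) + √(-58 + 14) = -41*(10 + 100 + 30) + √(-44) = -41*140 + 2*I*√11 = -5740 + 2*I*√11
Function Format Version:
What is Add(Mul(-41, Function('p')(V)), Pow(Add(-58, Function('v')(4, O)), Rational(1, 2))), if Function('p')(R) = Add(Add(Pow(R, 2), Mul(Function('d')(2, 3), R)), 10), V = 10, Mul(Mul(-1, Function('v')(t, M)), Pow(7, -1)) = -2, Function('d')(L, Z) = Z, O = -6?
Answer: Add(-5740, Mul(2, I, Pow(11, Rational(1, 2)))) ≈ Add(-5740.0, Mul(6.6332, I))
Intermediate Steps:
Function('v')(t, M) = 14 (Function('v')(t, M) = Mul(-7, -2) = 14)
Function('p')(R) = Add(10, Pow(R, 2), Mul(3, R)) (Function('p')(R) = Add(Add(Pow(R, 2), Mul(3, R)), 10) = Add(10, Pow(R, 2), Mul(3, R)))
Add(Mul(-41, Function('p')(V)), Pow(Add(-58, Function('v')(4, O)), Rational(1, 2))) = Add(Mul(-41, Add(10, Pow(10, 2), Mul(3, 10))), Pow(Add(-58, 14), Rational(1, 2))) = Add(Mul(-41, Add(10, 100, 30)), Pow(-44, Rational(1, 2))) = Add(Mul(-41, 140), Mul(2, I, Pow(11, Rational(1, 2)))) = Add(-5740, Mul(2, I, Pow(11, Rational(1, 2))))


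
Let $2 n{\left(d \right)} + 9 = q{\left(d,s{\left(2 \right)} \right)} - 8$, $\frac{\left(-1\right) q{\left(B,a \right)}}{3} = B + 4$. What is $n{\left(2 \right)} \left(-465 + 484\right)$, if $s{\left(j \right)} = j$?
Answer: $- \frac{665}{2} \approx -332.5$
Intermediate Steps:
$q{\left(B,a \right)} = -12 - 3 B$ ($q{\left(B,a \right)} = - 3 \left(B + 4\right) = - 3 \left(4 + B\right) = -12 - 3 B$)
$n{\left(d \right)} = - \frac{29}{2} - \frac{3 d}{2}$ ($n{\left(d \right)} = - \frac{9}{2} + \frac{\left(-12 - 3 d\right) - 8}{2} = - \frac{9}{2} + \frac{-20 - 3 d}{2} = - \frac{9}{2} - \left(10 + \frac{3 d}{2}\right) = - \frac{29}{2} - \frac{3 d}{2}$)
$n{\left(2 \right)} \left(-465 + 484\right) = \left(- \frac{29}{2} - 3\right) \left(-465 + 484\right) = \left(- \frac{29}{2} - 3\right) 19 = \left(- \frac{35}{2}\right) 19 = - \frac{665}{2}$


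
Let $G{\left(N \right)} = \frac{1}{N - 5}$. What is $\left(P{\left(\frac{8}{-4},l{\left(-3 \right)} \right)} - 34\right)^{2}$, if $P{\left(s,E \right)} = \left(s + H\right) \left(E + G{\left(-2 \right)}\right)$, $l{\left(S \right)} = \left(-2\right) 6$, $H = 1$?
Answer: $\frac{23409}{49} \approx 477.73$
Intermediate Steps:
$G{\left(N \right)} = \frac{1}{-5 + N}$
$l{\left(S \right)} = -12$
$P{\left(s,E \right)} = \left(1 + s\right) \left(- \frac{1}{7} + E\right)$ ($P{\left(s,E \right)} = \left(s + 1\right) \left(E + \frac{1}{-5 - 2}\right) = \left(1 + s\right) \left(E + \frac{1}{-7}\right) = \left(1 + s\right) \left(E - \frac{1}{7}\right) = \left(1 + s\right) \left(- \frac{1}{7} + E\right)$)
$\left(P{\left(\frac{8}{-4},l{\left(-3 \right)} \right)} - 34\right)^{2} = \left(\left(- \frac{1}{7} - 12 - \frac{8 \frac{1}{-4}}{7} - 12 \frac{8}{-4}\right) - 34\right)^{2} = \left(\left(- \frac{1}{7} - 12 - \frac{8 \left(- \frac{1}{4}\right)}{7} - 12 \cdot 8 \left(- \frac{1}{4}\right)\right) - 34\right)^{2} = \left(\left(- \frac{1}{7} - 12 - - \frac{2}{7} - -24\right) - 34\right)^{2} = \left(\left(- \frac{1}{7} - 12 + \frac{2}{7} + 24\right) - 34\right)^{2} = \left(\frac{85}{7} - 34\right)^{2} = \left(- \frac{153}{7}\right)^{2} = \frac{23409}{49}$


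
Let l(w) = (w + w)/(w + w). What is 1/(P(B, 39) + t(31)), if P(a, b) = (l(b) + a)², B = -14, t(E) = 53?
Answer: 1/222 ≈ 0.0045045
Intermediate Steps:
l(w) = 1 (l(w) = (2*w)/((2*w)) = (2*w)*(1/(2*w)) = 1)
P(a, b) = (1 + a)²
1/(P(B, 39) + t(31)) = 1/((1 - 14)² + 53) = 1/((-13)² + 53) = 1/(169 + 53) = 1/222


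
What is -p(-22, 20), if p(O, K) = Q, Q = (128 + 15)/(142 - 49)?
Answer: -143/93 ≈ -1.5376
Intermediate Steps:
Q = 143/93 ≈ 1.5376
p(O, K) = 143/93
-p(-22, 20) = -1*143/93 = -143/93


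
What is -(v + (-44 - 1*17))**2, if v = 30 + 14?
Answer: -289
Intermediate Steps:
v = 44
-(v + (-44 - 1*17))**2 = -(44 + (-44 - 1*17))**2 = -(44 + (-44 - 17))**2 = -(44 - 61)**2 = -1*(-17)**2 = -1*289 = -289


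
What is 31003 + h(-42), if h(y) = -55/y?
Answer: 1302181/42 ≈ 31004.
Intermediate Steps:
31003 + h(-42) = 31003 - 55/(-42) = 31003 - 55*(-1/42) = 31003 + 55/42 = 1302181/42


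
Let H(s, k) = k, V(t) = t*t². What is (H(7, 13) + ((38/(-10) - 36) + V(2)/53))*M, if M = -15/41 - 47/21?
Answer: 5277668/76055 ≈ 69.393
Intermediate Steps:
V(t) = t³
M = -2242/861 (M = -15*1/41 - 47*1/21 = -15/41 - 47/21 = -2242/861 ≈ -2.6040)
(H(7, 13) + ((38/(-10) - 36) + V(2)/53))*M = (13 + ((38/(-10) - 36) + 2³/53))*(-2242/861) = (13 + ((38*(-⅒) - 36) + 8*(1/53)))*(-2242/861) = (13 + ((-19/5 - 36) + 8/53))*(-2242/861) = (13 + (-199/5 + 8/53))*(-2242/861) = (13 - 10507/265)*(-2242/861) = -7062/265*(-2242/861) = 5277668/76055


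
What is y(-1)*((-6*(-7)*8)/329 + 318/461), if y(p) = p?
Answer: -37074/21667 ≈ -1.7111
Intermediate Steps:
y(-1)*((-6*(-7)*8)/329 + 318/461) = -((-6*(-7)*8)/329 + 318/461) = -((42*8)*(1/329) + 318*(1/461)) = -(336*(1/329) + 318/461) = -(48/47 + 318/461) = -1*37074/21667 = -37074/21667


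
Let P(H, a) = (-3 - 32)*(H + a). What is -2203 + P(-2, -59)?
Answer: -68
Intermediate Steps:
P(H, a) = -35*H - 35*a (P(H, a) = -35*(H + a) = -35*H - 35*a)
-2203 + P(-2, -59) = -2203 + (-35*(-2) - 35*(-59)) = -2203 + (70 + 2065) = -2203 + 2135 = -68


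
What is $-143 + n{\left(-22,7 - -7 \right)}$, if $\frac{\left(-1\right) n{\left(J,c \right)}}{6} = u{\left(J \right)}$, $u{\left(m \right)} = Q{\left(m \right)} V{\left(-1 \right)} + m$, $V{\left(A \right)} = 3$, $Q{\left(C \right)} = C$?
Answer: $385$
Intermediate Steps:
$u{\left(m \right)} = 4 m$ ($u{\left(m \right)} = m 3 + m = 3 m + m = 4 m$)
$n{\left(J,c \right)} = - 24 J$ ($n{\left(J,c \right)} = - 6 \cdot 4 J = - 24 J$)
$-143 + n{\left(-22,7 - -7 \right)} = -143 - -528 = -143 + 528 = 385$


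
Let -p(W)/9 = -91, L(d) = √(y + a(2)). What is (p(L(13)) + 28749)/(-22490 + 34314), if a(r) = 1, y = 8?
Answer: 1848/739 ≈ 2.5007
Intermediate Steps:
L(d) = 3 (L(d) = √(8 + 1) = √9 = 3)
p(W) = 819 (p(W) = -9*(-91) = 819)
(p(L(13)) + 28749)/(-22490 + 34314) = (819 + 28749)/(-22490 + 34314) = 29568/11824 = 29568*(1/11824) = 1848/739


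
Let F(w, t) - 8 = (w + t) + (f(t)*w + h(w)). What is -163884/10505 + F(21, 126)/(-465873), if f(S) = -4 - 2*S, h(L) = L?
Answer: -76294504732/4893995865 ≈ -15.589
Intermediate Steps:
F(w, t) = 8 + t + 2*w + w*(-4 - 2*t) (F(w, t) = 8 + ((w + t) + ((-4 - 2*t)*w + w)) = 8 + ((t + w) + (w*(-4 - 2*t) + w)) = 8 + ((t + w) + (w + w*(-4 - 2*t))) = 8 + (t + 2*w + w*(-4 - 2*t)) = 8 + t + 2*w + w*(-4 - 2*t))
-163884/10505 + F(21, 126)/(-465873) = -163884/10505 + (8 + 126 - 2*21 - 2*126*21)/(-465873) = -163884*1/10505 + (8 + 126 - 42 - 5292)*(-1/465873) = -163884/10505 - 5200*(-1/465873) = -163884/10505 + 5200/465873 = -76294504732/4893995865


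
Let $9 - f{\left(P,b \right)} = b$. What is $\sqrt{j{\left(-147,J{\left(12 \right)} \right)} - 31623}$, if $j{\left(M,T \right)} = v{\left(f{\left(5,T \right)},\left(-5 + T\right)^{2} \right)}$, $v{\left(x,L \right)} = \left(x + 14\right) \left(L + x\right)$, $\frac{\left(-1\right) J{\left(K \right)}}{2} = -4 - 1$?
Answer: $21 i \sqrt{71} \approx 176.95 i$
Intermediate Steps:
$f{\left(P,b \right)} = 9 - b$
$J{\left(K \right)} = 10$ ($J{\left(K \right)} = - 2 \left(-4 - 1\right) = \left(-2\right) \left(-5\right) = 10$)
$v{\left(x,L \right)} = \left(14 + x\right) \left(L + x\right)$
$j{\left(M,T \right)} = 126 + \left(9 - T\right)^{2} - 14 T + 14 \left(-5 + T\right)^{2} + \left(-5 + T\right)^{2} \left(9 - T\right)$ ($j{\left(M,T \right)} = \left(9 - T\right)^{2} + 14 \left(-5 + T\right)^{2} + 14 \left(9 - T\right) + \left(-5 + T\right)^{2} \left(9 - T\right) = \left(9 - T\right)^{2} + 14 \left(-5 + T\right)^{2} - \left(-126 + 14 T\right) + \left(-5 + T\right)^{2} \left(9 - T\right) = 126 + \left(9 - T\right)^{2} - 14 T + 14 \left(-5 + T\right)^{2} + \left(-5 + T\right)^{2} \left(9 - T\right)$)
$\sqrt{j{\left(-147,J{\left(12 \right)} \right)} - 31623} = \sqrt{\left(782 - 10^{3} - 2870 + 34 \cdot 10^{2}\right) - 31623} = \sqrt{\left(782 - 1000 - 2870 + 34 \cdot 100\right) - 31623} = \sqrt{\left(782 - 1000 - 2870 + 3400\right) - 31623} = \sqrt{312 - 31623} = \sqrt{-31311} = 21 i \sqrt{71}$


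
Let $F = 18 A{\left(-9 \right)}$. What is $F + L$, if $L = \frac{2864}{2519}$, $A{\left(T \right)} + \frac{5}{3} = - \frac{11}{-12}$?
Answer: $- \frac{62285}{5038} \approx -12.363$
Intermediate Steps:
$A{\left(T \right)} = - \frac{3}{4}$ ($A{\left(T \right)} = - \frac{5}{3} - \frac{11}{-12} = - \frac{5}{3} - - \frac{11}{12} = - \frac{5}{3} + \frac{11}{12} = - \frac{3}{4}$)
$L = \frac{2864}{2519}$ ($L = 2864 \cdot \frac{1}{2519} = \frac{2864}{2519} \approx 1.137$)
$F = - \frac{27}{2}$ ($F = 18 \left(- \frac{3}{4}\right) = - \frac{27}{2} \approx -13.5$)
$F + L = - \frac{27}{2} + \frac{2864}{2519} = - \frac{62285}{5038}$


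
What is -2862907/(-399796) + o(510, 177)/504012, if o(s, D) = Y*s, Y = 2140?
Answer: 156606403107/16791831796 ≈ 9.3263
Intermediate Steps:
o(s, D) = 2140*s
-2862907/(-399796) + o(510, 177)/504012 = -2862907/(-399796) + (2140*510)/504012 = -2862907*(-1/399796) + 1091400*(1/504012) = 2862907/399796 + 90950/42001 = 156606403107/16791831796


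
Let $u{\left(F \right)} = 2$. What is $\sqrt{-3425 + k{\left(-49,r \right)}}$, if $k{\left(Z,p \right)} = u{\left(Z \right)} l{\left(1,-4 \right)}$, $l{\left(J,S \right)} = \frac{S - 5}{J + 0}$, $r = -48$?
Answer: $i \sqrt{3443} \approx 58.677 i$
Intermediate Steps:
$l{\left(J,S \right)} = \frac{-5 + S}{J}$
$k{\left(Z,p \right)} = -18$ ($k{\left(Z,p \right)} = 2 \frac{-5 - 4}{1} = 2 \cdot 1 \left(-9\right) = 2 \left(-9\right) = -18$)
$\sqrt{-3425 + k{\left(-49,r \right)}} = \sqrt{-3425 - 18} = \sqrt{-3443} = i \sqrt{3443}$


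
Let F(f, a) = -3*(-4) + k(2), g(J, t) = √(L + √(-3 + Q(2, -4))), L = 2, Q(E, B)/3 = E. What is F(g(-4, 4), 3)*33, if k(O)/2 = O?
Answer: 528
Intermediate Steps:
Q(E, B) = 3*E
k(O) = 2*O
g(J, t) = √(2 + √3) (g(J, t) = √(2 + √(-3 + 3*2)) = √(2 + √(-3 + 6)) = √(2 + √3))
F(f, a) = 16 (F(f, a) = -3*(-4) + 2*2 = 12 + 4 = 16)
F(g(-4, 4), 3)*33 = 16*33 = 528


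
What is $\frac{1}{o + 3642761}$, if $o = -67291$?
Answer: $\frac{1}{3575470} \approx 2.7968 \cdot 10^{-7}$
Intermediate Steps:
$\frac{1}{o + 3642761} = \frac{1}{-67291 + 3642761} = \frac{1}{3575470}$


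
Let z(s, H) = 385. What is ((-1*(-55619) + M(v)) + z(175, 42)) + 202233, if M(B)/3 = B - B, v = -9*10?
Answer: 258237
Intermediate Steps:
v = -90
M(B) = 0 (M(B) = 3*(B - B) = 3*0 = 0)
((-1*(-55619) + M(v)) + z(175, 42)) + 202233 = ((-1*(-55619) + 0) + 385) + 202233 = ((55619 + 0) + 385) + 202233 = (55619 + 385) + 202233 = 56004 + 202233 = 258237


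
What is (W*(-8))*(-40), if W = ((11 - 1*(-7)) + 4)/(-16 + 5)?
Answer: -640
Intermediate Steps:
W = -2 (W = ((11 + 7) + 4)/(-11) = (18 + 4)*(-1/11) = 22*(-1/11) = -2)
(W*(-8))*(-40) = -2*(-8)*(-40) = 16*(-40) = -640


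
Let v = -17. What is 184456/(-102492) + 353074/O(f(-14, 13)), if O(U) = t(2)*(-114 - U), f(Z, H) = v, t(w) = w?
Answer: -4527880609/2485431 ≈ -1821.8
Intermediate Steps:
f(Z, H) = -17
O(U) = -228 - 2*U (O(U) = 2*(-114 - U) = -228 - 2*U)
184456/(-102492) + 353074/O(f(-14, 13)) = 184456/(-102492) + 353074/(-228 - 2*(-17)) = 184456*(-1/102492) + 353074/(-228 + 34) = -46114/25623 + 353074/(-194) = -46114/25623 + 353074*(-1/194) = -46114/25623 - 176537/97 = -4527880609/2485431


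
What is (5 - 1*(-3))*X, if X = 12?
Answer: 96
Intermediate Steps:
(5 - 1*(-3))*X = (5 - 1*(-3))*12 = (5 + 3)*12 = 8*12 = 96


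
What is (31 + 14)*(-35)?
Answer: -1575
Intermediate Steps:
(31 + 14)*(-35) = 45*(-35) = -1575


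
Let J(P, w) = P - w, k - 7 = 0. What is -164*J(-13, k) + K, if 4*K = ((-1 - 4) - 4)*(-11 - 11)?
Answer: 6659/2 ≈ 3329.5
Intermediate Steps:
k = 7 (k = 7 + 0 = 7)
K = 99/2 (K = (((-1 - 4) - 4)*(-11 - 11))/4 = ((-5 - 4)*(-22))/4 = (-9*(-22))/4 = (¼)*198 = 99/2 ≈ 49.500)
-164*J(-13, k) + K = -164*(-13 - 1*7) + 99/2 = -164*(-13 - 7) + 99/2 = -164*(-20) + 99/2 = 3280 + 99/2 = 6659/2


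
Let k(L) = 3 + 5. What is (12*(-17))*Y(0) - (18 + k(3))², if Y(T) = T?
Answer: -676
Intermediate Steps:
k(L) = 8
(12*(-17))*Y(0) - (18 + k(3))² = (12*(-17))*0 - (18 + 8)² = -204*0 - 1*26² = 0 - 1*676 = 0 - 676 = -676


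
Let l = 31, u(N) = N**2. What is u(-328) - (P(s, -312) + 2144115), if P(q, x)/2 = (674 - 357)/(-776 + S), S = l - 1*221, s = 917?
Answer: -983644156/483 ≈ -2.0365e+6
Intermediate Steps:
S = -190 (S = 31 - 1*221 = 31 - 221 = -190)
P(q, x) = -317/483 (P(q, x) = 2*((674 - 357)/(-776 - 190)) = 2*(317/(-966)) = 2*(317*(-1/966)) = 2*(-317/966) = -317/483)
u(-328) - (P(s, -312) + 2144115) = (-328)**2 - (-317/483 + 2144115) = 107584 - 1*1035607228/483 = 107584 - 1035607228/483 = -983644156/483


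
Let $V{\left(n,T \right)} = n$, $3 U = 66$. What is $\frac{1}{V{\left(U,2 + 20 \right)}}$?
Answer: $\frac{1}{22} \approx 0.045455$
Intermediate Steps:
$U = 22$ ($U = \frac{1}{3} \cdot 66 = 22$)
$\frac{1}{V{\left(U,2 + 20 \right)}} = \frac{1}{22}$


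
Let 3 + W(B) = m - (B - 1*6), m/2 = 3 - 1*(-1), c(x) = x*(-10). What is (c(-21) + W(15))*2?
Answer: 412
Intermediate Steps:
c(x) = -10*x
m = 8 (m = 2*(3 - 1*(-1)) = 2*(3 + 1) = 2*4 = 8)
W(B) = 11 - B (W(B) = -3 + (8 - (B - 1*6)) = -3 + (8 - (B - 6)) = -3 + (8 - (-6 + B)) = -3 + (8 + (6 - B)) = -3 + (14 - B) = 11 - B)
(c(-21) + W(15))*2 = (-10*(-21) + (11 - 1*15))*2 = (210 + (11 - 15))*2 = (210 - 4)*2 = 206*2 = 412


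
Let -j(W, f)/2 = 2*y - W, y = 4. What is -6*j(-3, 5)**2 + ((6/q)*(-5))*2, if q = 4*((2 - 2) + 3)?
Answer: -2909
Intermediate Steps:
j(W, f) = -16 + 2*W (j(W, f) = -2*(2*4 - W) = -2*(8 - W) = -16 + 2*W)
q = 12 (q = 4*(0 + 3) = 4*3 = 12)
-6*j(-3, 5)**2 + ((6/q)*(-5))*2 = -6*(-16 + 2*(-3))**2 + ((6/12)*(-5))*2 = -6*(-16 - 6)**2 + ((6*(1/12))*(-5))*2 = -6*(-22)**2 + ((1/2)*(-5))*2 = -6*484 - 5/2*2 = -2904 - 5 = -2909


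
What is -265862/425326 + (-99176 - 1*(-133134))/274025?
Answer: -29204807121/58274978575 ≈ -0.50115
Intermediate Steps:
-265862/425326 + (-99176 - 1*(-133134))/274025 = -265862*1/425326 + (-99176 + 133134)*(1/274025) = -132931/212663 + 33958*(1/274025) = -132931/212663 + 33958/274025 = -29204807121/58274978575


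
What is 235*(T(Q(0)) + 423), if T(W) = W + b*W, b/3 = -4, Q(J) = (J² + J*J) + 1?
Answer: 96820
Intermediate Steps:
Q(J) = 1 + 2*J² (Q(J) = (J² + J²) + 1 = 2*J² + 1 = 1 + 2*J²)
b = -12 (b = 3*(-4) = -12)
T(W) = -11*W (T(W) = W - 12*W = -11*W)
235*(T(Q(0)) + 423) = 235*(-11*(1 + 2*0²) + 423) = 235*(-11*(1 + 2*0) + 423) = 235*(-11*(1 + 0) + 423) = 235*(-11*1 + 423) = 235*(-11 + 423) = 235*412 = 96820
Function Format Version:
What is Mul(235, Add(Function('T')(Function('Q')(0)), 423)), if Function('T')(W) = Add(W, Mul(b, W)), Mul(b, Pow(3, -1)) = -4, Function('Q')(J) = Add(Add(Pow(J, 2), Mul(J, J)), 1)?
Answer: 96820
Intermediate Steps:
Function('Q')(J) = Add(1, Mul(2, Pow(J, 2))) (Function('Q')(J) = Add(Add(Pow(J, 2), Pow(J, 2)), 1) = Add(Mul(2, Pow(J, 2)), 1) = Add(1, Mul(2, Pow(J, 2))))
b = -12 (b = Mul(3, -4) = -12)
Function('T')(W) = Mul(-11, W) (Function('T')(W) = Add(W, Mul(-12, W)) = Mul(-11, W))
Mul(235, Add(Function('T')(Function('Q')(0)), 423)) = Mul(235, Add(Mul(-11, Add(1, Mul(2, Pow(0, 2)))), 423)) = Mul(235, Add(Mul(-11, Add(1, Mul(2, 0))), 423)) = Mul(235, Add(Mul(-11, Add(1, 0)), 423)) = Mul(235, Add(Mul(-11, 1), 423)) = Mul(235, Add(-11, 423)) = Mul(235, 412) = 96820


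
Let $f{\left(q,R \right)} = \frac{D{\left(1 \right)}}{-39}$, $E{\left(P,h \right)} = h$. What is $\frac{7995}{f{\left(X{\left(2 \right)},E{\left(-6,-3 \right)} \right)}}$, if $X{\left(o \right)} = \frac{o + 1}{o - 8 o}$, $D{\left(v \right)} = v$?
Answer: $-311805$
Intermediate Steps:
$X{\left(o \right)} = - \frac{1 + o}{7 o}$ ($X{\left(o \right)} = \frac{1 + o}{\left(-7\right) o} = \left(1 + o\right) \left(- \frac{1}{7 o}\right) = - \frac{1 + o}{7 o}$)
$f{\left(q,R \right)} = - \frac{1}{39}$ ($f{\left(q,R \right)} = 1 \frac{1}{-39} = 1 \left(- \frac{1}{39}\right) = - \frac{1}{39}$)
$\frac{7995}{f{\left(X{\left(2 \right)},E{\left(-6,-3 \right)} \right)}} = \frac{7995}{- \frac{1}{39}} = 7995 \left(-39\right) = -311805$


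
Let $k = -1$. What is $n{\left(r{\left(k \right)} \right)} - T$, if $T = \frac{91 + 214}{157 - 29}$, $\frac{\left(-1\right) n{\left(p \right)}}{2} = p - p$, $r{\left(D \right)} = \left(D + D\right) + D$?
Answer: $- \frac{305}{128} \approx -2.3828$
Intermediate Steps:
$r{\left(D \right)} = 3 D$ ($r{\left(D \right)} = 2 D + D = 3 D$)
$n{\left(p \right)} = 0$ ($n{\left(p \right)} = - 2 \left(p - p\right) = \left(-2\right) 0 = 0$)
$T = \frac{305}{128} \approx 2.3828$
$n{\left(r{\left(k \right)} \right)} - T = 0 - \frac{305}{128} = - \frac{305}{128}$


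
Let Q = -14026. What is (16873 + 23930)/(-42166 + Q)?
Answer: -40803/56192 ≈ -0.72614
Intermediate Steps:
(16873 + 23930)/(-42166 + Q) = (16873 + 23930)/(-42166 - 14026) = 40803/(-56192) = 40803*(-1/56192) = -40803/56192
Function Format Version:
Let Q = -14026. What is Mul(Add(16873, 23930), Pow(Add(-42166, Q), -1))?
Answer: Rational(-40803, 56192) ≈ -0.72614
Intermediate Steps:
Mul(Add(16873, 23930), Pow(Add(-42166, Q), -1)) = Mul(Add(16873, 23930), Pow(Add(-42166, -14026), -1)) = Mul(40803, Pow(-56192, -1)) = Mul(40803, Rational(-1, 56192)) = Rational(-40803, 56192)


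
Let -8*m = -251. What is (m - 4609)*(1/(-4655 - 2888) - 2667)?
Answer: 368355661011/30172 ≈ 1.2209e+7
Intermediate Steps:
m = 251/8 (m = -1/8*(-251) = 251/8 ≈ 31.375)
(m - 4609)*(1/(-4655 - 2888) - 2667) = (251/8 - 4609)*(1/(-4655 - 2888) - 2667) = -36621*(1/(-7543) - 2667)/8 = -36621*(-1/7543 - 2667)/8 = -36621/8*(-20117182/7543) = 368355661011/30172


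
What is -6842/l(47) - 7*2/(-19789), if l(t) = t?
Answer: -19342240/132869 ≈ -145.57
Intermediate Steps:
-6842/l(47) - 7*2/(-19789) = -6842/47 - 7*2/(-19789) = -6842*1/47 - 14*(-1/19789) = -6842/47 + 2/2827 = -19342240/132869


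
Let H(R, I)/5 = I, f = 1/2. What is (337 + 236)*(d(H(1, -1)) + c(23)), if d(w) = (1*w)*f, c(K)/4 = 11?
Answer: 47559/2 ≈ 23780.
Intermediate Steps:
f = ½ ≈ 0.50000
H(R, I) = 5*I
c(K) = 44 (c(K) = 4*11 = 44)
d(w) = w/2 (d(w) = (1*w)*(½) = w*(½) = w/2)
(337 + 236)*(d(H(1, -1)) + c(23)) = (337 + 236)*((5*(-1))/2 + 44) = 573*((½)*(-5) + 44) = 573*(-5/2 + 44) = 573*(83/2) = 47559/2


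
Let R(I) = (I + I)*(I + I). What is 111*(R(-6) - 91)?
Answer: 5883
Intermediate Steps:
R(I) = 4*I**2 (R(I) = (2*I)*(2*I) = 4*I**2)
111*(R(-6) - 91) = 111*(4*(-6)**2 - 91) = 111*(4*36 - 91) = 111*(144 - 91) = 111*53 = 5883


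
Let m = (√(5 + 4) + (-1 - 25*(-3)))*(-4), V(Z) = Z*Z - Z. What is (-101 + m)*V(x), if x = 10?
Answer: -36810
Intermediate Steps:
V(Z) = Z² - Z
m = -308 (m = (√9 + (-1 - 5*(-15)))*(-4) = (3 + (-1 + 75))*(-4) = (3 + 74)*(-4) = 77*(-4) = -308)
(-101 + m)*V(x) = (-101 - 308)*(10*(-1 + 10)) = -4090*9 = -409*90 = -36810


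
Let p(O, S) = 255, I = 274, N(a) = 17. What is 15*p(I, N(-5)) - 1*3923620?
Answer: -3919795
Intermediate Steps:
15*p(I, N(-5)) - 1*3923620 = 15*255 - 1*3923620 = 3825 - 3923620 = -3919795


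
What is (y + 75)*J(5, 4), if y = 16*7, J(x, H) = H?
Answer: 748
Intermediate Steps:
y = 112
(y + 75)*J(5, 4) = (112 + 75)*4 = 187*4 = 748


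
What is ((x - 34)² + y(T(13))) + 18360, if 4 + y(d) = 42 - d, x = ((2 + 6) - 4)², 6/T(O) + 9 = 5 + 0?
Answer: 37447/2 ≈ 18724.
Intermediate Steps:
T(O) = -3/2 (T(O) = 6/(-9 + (5 + 0)) = 6/(-9 + 5) = 6/(-4) = 6*(-¼) = -3/2)
x = 16 (x = (8 - 4)² = 4² = 16)
y(d) = 38 - d (y(d) = -4 + (42 - d) = 38 - d)
((x - 34)² + y(T(13))) + 18360 = ((16 - 34)² + (38 - 1*(-3/2))) + 18360 = ((-18)² + (38 + 3/2)) + 18360 = (324 + 79/2) + 18360 = 727/2 + 18360 = 37447/2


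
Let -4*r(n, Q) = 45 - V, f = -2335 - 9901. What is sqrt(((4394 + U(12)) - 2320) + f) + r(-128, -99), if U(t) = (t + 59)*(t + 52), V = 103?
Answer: 29/2 + 53*I*sqrt(2) ≈ 14.5 + 74.953*I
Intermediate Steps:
f = -12236
U(t) = (52 + t)*(59 + t) (U(t) = (59 + t)*(52 + t) = (52 + t)*(59 + t))
r(n, Q) = 29/2 (r(n, Q) = -(45 - 1*103)/4 = -(45 - 103)/4 = -1/4*(-58) = 29/2)
sqrt(((4394 + U(12)) - 2320) + f) + r(-128, -99) = sqrt(((4394 + (3068 + 12**2 + 111*12)) - 2320) - 12236) + 29/2 = sqrt(((4394 + (3068 + 144 + 1332)) - 2320) - 12236) + 29/2 = sqrt(((4394 + 4544) - 2320) - 12236) + 29/2 = sqrt((8938 - 2320) - 12236) + 29/2 = sqrt(6618 - 12236) + 29/2 = sqrt(-5618) + 29/2 = 53*I*sqrt(2) + 29/2 = 29/2 + 53*I*sqrt(2)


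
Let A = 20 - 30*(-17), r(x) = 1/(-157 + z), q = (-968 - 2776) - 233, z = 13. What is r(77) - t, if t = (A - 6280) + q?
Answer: 1400687/144 ≈ 9727.0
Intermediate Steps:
q = -3977 (q = -3744 - 233 = -3977)
r(x) = -1/144 (r(x) = 1/(-157 + 13) = 1/(-144) = -1/144)
A = 530 (A = 20 + 510 = 530)
t = -9727 (t = (530 - 6280) - 3977 = -5750 - 3977 = -9727)
r(77) - t = -1/144 - 1*(-9727) = -1/144 + 9727 = 1400687/144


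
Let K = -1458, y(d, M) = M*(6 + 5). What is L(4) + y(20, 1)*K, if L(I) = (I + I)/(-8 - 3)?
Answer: -176426/11 ≈ -16039.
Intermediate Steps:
L(I) = -2*I/11 (L(I) = (2*I)/(-11) = (2*I)*(-1/11) = -2*I/11)
y(d, M) = 11*M (y(d, M) = M*11 = 11*M)
L(4) + y(20, 1)*K = -2/11*4 + (11*1)*(-1458) = -8/11 + 11*(-1458) = -8/11 - 16038 = -176426/11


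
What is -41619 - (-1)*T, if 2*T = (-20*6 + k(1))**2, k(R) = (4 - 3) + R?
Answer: -34657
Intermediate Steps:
k(R) = 1 + R
T = 6962 (T = (-20*6 + (1 + 1))**2/2 = (-120 + 2)**2/2 = (1/2)*(-118)**2 = (1/2)*13924 = 6962)
-41619 - (-1)*T = -41619 - (-1)*6962 = -41619 - 1*(-6962) = -41619 + 6962 = -34657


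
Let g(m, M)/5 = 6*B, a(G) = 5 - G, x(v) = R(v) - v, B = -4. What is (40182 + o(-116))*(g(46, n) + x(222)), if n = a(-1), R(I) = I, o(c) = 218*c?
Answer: -1787280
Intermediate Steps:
x(v) = 0 (x(v) = v - v = 0)
n = 6 (n = 5 - 1*(-1) = 5 + 1 = 6)
g(m, M) = -120 (g(m, M) = 5*(6*(-4)) = 5*(-24) = -120)
(40182 + o(-116))*(g(46, n) + x(222)) = (40182 + 218*(-116))*(-120 + 0) = (40182 - 25288)*(-120) = 14894*(-120) = -1787280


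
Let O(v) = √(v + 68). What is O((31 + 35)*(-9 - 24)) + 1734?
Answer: 1734 + I*√2110 ≈ 1734.0 + 45.935*I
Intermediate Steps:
O(v) = √(68 + v)
O((31 + 35)*(-9 - 24)) + 1734 = √(68 + (31 + 35)*(-9 - 24)) + 1734 = √(68 + 66*(-33)) + 1734 = √(68 - 2178) + 1734 = √(-2110) + 1734 = I*√2110 + 1734 = 1734 + I*√2110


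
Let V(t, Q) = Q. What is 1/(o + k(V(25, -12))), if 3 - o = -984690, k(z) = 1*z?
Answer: 1/984681 ≈ 1.0156e-6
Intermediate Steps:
k(z) = z
o = 984693 (o = 3 - 1*(-984690) = 3 + 984690 = 984693)
1/(o + k(V(25, -12))) = 1/(984693 - 12) = 1/984681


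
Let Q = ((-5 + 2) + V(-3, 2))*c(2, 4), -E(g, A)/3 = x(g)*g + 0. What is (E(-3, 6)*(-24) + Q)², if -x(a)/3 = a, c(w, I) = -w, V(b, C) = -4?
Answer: 3724900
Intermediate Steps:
x(a) = -3*a
E(g, A) = 9*g² (E(g, A) = -3*((-3*g)*g + 0) = -3*(-3*g² + 0) = -(-9)*g² = 9*g²)
Q = 14 (Q = ((-5 + 2) - 4)*(-1*2) = (-3 - 4)*(-2) = -7*(-2) = 14)
(E(-3, 6)*(-24) + Q)² = ((9*(-3)²)*(-24) + 14)² = ((9*9)*(-24) + 14)² = (81*(-24) + 14)² = (-1944 + 14)² = (-1930)² = 3724900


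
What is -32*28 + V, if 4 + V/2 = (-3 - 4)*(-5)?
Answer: -834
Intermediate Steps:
V = 62 (V = -8 + 2*((-3 - 4)*(-5)) = -8 + 2*(-7*(-5)) = -8 + 2*35 = -8 + 70 = 62)
-32*28 + V = -32*28 + 62 = -896 + 62 = -834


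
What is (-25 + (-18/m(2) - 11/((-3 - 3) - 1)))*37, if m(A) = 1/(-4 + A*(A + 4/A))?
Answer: -24716/7 ≈ -3530.9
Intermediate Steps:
(-25 + (-18/m(2) - 11/((-3 - 3) - 1)))*37 = (-25 + (-18/(2**(-2)) - 11/((-3 - 3) - 1)))*37 = (-25 + (-18/1/4 - 11/(-6 - 1)))*37 = (-25 + (-18*4 - 11/(-7)))*37 = (-25 + (-72 - 11*(-1/7)))*37 = (-25 + (-72 + 11/7))*37 = (-25 - 493/7)*37 = -668/7*37 = -24716/7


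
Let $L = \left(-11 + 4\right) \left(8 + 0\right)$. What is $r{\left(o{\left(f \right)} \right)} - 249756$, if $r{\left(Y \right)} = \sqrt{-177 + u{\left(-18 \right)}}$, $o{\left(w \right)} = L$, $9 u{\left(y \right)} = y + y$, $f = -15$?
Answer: $-249756 + i \sqrt{181} \approx -2.4976 \cdot 10^{5} + 13.454 i$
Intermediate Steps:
$u{\left(y \right)} = \frac{2 y}{9}$ ($u{\left(y \right)} = \frac{y + y}{9} = \frac{2 y}{9}$)
$L = -56$ ($L = \left(-7\right) 8 = -56$)
$o{\left(w \right)} = -56$
$r{\left(Y \right)} = i \sqrt{181}$ ($r{\left(Y \right)} = \sqrt{-177 + \frac{2}{9} \left(-18\right)} = \sqrt{-177 - 4} = \sqrt{-181} = i \sqrt{181}$)
$r{\left(o{\left(f \right)} \right)} - 249756 = i \sqrt{181} - 249756 = -249756 + i \sqrt{181}$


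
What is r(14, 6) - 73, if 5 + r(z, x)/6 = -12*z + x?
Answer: -1075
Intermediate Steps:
r(z, x) = -30 - 72*z + 6*x (r(z, x) = -30 + 6*(-12*z + x) = -30 + 6*(x - 12*z) = -30 + (-72*z + 6*x) = -30 - 72*z + 6*x)
r(14, 6) - 73 = (-30 - 72*14 + 6*6) - 73 = (-30 - 1008 + 36) - 73 = -1002 - 73 = -1075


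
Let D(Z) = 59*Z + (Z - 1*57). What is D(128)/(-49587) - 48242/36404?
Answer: -444947291/300860858 ≈ -1.4789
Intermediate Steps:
D(Z) = -57 + 60*Z (D(Z) = 59*Z + (Z - 57) = 59*Z + (-57 + Z) = -57 + 60*Z)
D(128)/(-49587) - 48242/36404 = (-57 + 60*128)/(-49587) - 48242/36404 = (-57 + 7680)*(-1/49587) - 48242*1/36404 = 7623*(-1/49587) - 24121/18202 = -2541/16529 - 24121/18202 = -444947291/300860858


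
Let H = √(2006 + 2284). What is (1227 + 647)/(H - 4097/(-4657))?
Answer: -35755412146/93023228801 + 40642654226*√4290/93023228801 ≈ 28.232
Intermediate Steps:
H = √4290 ≈ 65.498
(1227 + 647)/(H - 4097/(-4657)) = (1227 + 647)/(√4290 - 4097/(-4657)) = 1874/(√4290 - 4097*(-1/4657)) = 1874/(√4290 + 4097/4657) = 1874/(4097/4657 + √4290)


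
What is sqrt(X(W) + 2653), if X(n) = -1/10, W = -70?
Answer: sqrt(265290)/10 ≈ 51.506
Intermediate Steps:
X(n) = -1/10 (X(n) = -1*1/10 = -1/10)
sqrt(X(W) + 2653) = sqrt(-1/10 + 2653) = sqrt(26529/10) = sqrt(265290)/10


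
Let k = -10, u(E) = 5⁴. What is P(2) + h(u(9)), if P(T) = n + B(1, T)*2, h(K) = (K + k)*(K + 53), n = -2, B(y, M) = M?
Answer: 416972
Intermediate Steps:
u(E) = 625
h(K) = (-10 + K)*(53 + K) (h(K) = (K - 10)*(K + 53) = (-10 + K)*(53 + K))
P(T) = -2 + 2*T (P(T) = -2 + T*2 = -2 + 2*T)
P(2) + h(u(9)) = (-2 + 2*2) + (-530 + 625² + 43*625) = (-2 + 4) + (-530 + 390625 + 26875) = 2 + 416970 = 416972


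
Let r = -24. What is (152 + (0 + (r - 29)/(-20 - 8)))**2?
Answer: 18567481/784 ≈ 23683.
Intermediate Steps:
(152 + (0 + (r - 29)/(-20 - 8)))**2 = (152 + (0 + (-24 - 29)/(-20 - 8)))**2 = (152 + (0 - 53/(-28)))**2 = (152 + (0 - 53*(-1/28)))**2 = (152 + (0 + 53/28))**2 = (152 + 53/28)**2 = (4309/28)**2 = 18567481/784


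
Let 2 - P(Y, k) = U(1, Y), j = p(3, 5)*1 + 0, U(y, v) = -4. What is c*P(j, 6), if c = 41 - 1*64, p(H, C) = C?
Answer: -138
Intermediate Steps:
j = 5 (j = 5*1 + 0 = 5 + 0 = 5)
P(Y, k) = 6 (P(Y, k) = 2 - 1*(-4) = 2 + 4 = 6)
c = -23 (c = 41 - 64 = -23)
c*P(j, 6) = -23*6 = -138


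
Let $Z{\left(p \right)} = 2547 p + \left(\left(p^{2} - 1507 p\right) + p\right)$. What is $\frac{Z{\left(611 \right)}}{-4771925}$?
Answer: $- \frac{1009372}{4771925} \approx -0.21152$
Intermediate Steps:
$Z{\left(p \right)} = p^{2} + 1041 p$ ($Z{\left(p \right)} = 2547 p + \left(p^{2} - 1506 p\right) = p^{2} + 1041 p$)
$\frac{Z{\left(611 \right)}}{-4771925} = \frac{611 \left(1041 + 611\right)}{-4771925} = 611 \cdot 1652 \left(- \frac{1}{4771925}\right) = 1009372 \left(- \frac{1}{4771925}\right) = - \frac{1009372}{4771925}$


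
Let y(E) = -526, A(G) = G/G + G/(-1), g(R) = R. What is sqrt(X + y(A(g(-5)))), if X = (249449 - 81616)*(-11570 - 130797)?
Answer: 3*I*sqrt(2654875693) ≈ 1.5458e+5*I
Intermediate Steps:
A(G) = 1 - G (A(G) = 1 + G*(-1) = 1 - G)
X = -23893880711 (X = 167833*(-142367) = -23893880711)
sqrt(X + y(A(g(-5)))) = sqrt(-23893880711 - 526) = sqrt(-23893881237) = 3*I*sqrt(2654875693)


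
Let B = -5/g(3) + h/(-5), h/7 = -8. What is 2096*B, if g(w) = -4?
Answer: 130476/5 ≈ 26095.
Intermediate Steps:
h = -56 (h = 7*(-8) = -56)
B = 249/20 (B = -5/(-4) - 56/(-5) = -5*(-¼) - 56*(-⅕) = 5/4 + 56/5 = 249/20 ≈ 12.450)
2096*B = 2096*(249/20) = 130476/5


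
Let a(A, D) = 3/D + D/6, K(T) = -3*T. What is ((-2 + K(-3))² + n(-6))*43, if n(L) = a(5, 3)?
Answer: 4343/2 ≈ 2171.5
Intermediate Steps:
a(A, D) = 3/D + D/6 (a(A, D) = 3/D + D*(⅙) = 3/D + D/6)
n(L) = 3/2 (n(L) = 3/3 + (⅙)*3 = 3*(⅓) + ½ = 1 + ½ = 3/2)
((-2 + K(-3))² + n(-6))*43 = ((-2 - 3*(-3))² + 3/2)*43 = ((-2 + 9)² + 3/2)*43 = (7² + 3/2)*43 = (49 + 3/2)*43 = (101/2)*43 = 4343/2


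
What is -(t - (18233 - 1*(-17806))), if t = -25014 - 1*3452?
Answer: 64505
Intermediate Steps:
t = -28466 (t = -25014 - 3452 = -28466)
-(t - (18233 - 1*(-17806))) = -(-28466 - (18233 - 1*(-17806))) = -(-28466 - (18233 + 17806)) = -(-28466 - 1*36039) = -(-28466 - 36039) = -1*(-64505) = 64505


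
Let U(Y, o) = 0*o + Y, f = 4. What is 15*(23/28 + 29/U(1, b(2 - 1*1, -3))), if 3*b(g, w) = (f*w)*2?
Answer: 12525/28 ≈ 447.32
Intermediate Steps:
b(g, w) = 8*w/3 (b(g, w) = ((4*w)*2)/3 = (8*w)/3 = 8*w/3)
U(Y, o) = Y (U(Y, o) = 0 + Y = Y)
15*(23/28 + 29/U(1, b(2 - 1*1, -3))) = 15*(23/28 + 29/1) = 15*(23*(1/28) + 29*1) = 15*(23/28 + 29) = 15*(835/28) = 12525/28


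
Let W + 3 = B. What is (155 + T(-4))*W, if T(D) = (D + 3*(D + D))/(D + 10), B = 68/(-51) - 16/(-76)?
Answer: -105985/171 ≈ -619.79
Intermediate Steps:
B = -64/57 (B = 68*(-1/51) - 16*(-1/76) = -4/3 + 4/19 = -64/57 ≈ -1.1228)
T(D) = 7*D/(10 + D) (T(D) = (D + 3*(2*D))/(10 + D) = (D + 6*D)/(10 + D) = (7*D)/(10 + D) = 7*D/(10 + D))
W = -235/57 (W = -3 - 64/57 = -235/57 ≈ -4.1228)
(155 + T(-4))*W = (155 + 7*(-4)/(10 - 4))*(-235/57) = (155 + 7*(-4)/6)*(-235/57) = (155 + 7*(-4)*(⅙))*(-235/57) = (155 - 14/3)*(-235/57) = (451/3)*(-235/57) = -105985/171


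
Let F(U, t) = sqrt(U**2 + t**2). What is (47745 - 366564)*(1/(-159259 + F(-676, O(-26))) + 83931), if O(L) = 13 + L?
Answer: -678682629703839473583/25362971936 + 4144647*sqrt(2705)/25362971936 ≈ -2.6759e+10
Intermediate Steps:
(47745 - 366564)*(1/(-159259 + F(-676, O(-26))) + 83931) = (47745 - 366564)*(1/(-159259 + sqrt((-676)**2 + (13 - 26)**2)) + 83931) = -318819*(1/(-159259 + sqrt(456976 + (-13)**2)) + 83931) = -318819*(1/(-159259 + sqrt(456976 + 169)) + 83931) = -318819*(1/(-159259 + sqrt(457145)) + 83931) = -318819*(1/(-159259 + 13*sqrt(2705)) + 83931) = -318819*(83931 + 1/(-159259 + 13*sqrt(2705))) = -26758797489 - 318819/(-159259 + 13*sqrt(2705))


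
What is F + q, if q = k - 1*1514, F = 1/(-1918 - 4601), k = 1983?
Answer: 3057410/6519 ≈ 469.00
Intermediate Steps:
F = -1/6519 (F = 1/(-6519) = -1/6519 ≈ -0.00015340)
q = 469 (q = 1983 - 1*1514 = 1983 - 1514 = 469)
F + q = -1/6519 + 469 = 3057410/6519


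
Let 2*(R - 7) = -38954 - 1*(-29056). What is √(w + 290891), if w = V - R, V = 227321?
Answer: √523154 ≈ 723.29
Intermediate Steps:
R = -4942 (R = 7 + (-38954 - 1*(-29056))/2 = 7 + (-38954 + 29056)/2 = 7 + (½)*(-9898) = 7 - 4949 = -4942)
w = 232263 (w = 227321 - 1*(-4942) = 227321 + 4942 = 232263)
√(w + 290891) = √(232263 + 290891) = √523154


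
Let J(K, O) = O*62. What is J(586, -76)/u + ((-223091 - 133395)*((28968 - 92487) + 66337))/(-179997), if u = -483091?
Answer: 485303220386732/86954930727 ≈ 5581.1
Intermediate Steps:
J(K, O) = 62*O
J(586, -76)/u + ((-223091 - 133395)*((28968 - 92487) + 66337))/(-179997) = (62*(-76))/(-483091) + ((-223091 - 133395)*((28968 - 92487) + 66337))/(-179997) = -4712*(-1/483091) - 356486*(-63519 + 66337)*(-1/179997) = 4712/483091 - 356486*2818*(-1/179997) = 4712/483091 - 1004577548*(-1/179997) = 4712/483091 + 1004577548/179997 = 485303220386732/86954930727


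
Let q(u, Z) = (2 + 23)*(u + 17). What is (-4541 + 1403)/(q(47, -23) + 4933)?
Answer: -3138/6533 ≈ -0.48033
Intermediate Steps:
q(u, Z) = 425 + 25*u (q(u, Z) = 25*(17 + u) = 425 + 25*u)
(-4541 + 1403)/(q(47, -23) + 4933) = (-4541 + 1403)/((425 + 25*47) + 4933) = -3138/((425 + 1175) + 4933) = -3138/(1600 + 4933) = -3138/6533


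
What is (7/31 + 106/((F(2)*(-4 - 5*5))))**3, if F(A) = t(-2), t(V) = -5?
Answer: 79562482901/90821587375 ≈ 0.87603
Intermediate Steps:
F(A) = -5
(7/31 + 106/((F(2)*(-4 - 5*5))))**3 = (7/31 + 106/((-5*(-4 - 5*5))))**3 = (7*(1/31) + 106/((-5*(-4 - 25))))**3 = (7/31 + 106/((-5*(-29))))**3 = (7/31 + 106/145)**3 = (4301/4495)**3 = 79562482901/90821587375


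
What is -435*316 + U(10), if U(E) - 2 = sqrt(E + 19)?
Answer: -137458 + sqrt(29) ≈ -1.3745e+5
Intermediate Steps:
U(E) = 2 + sqrt(19 + E) (U(E) = 2 + sqrt(E + 19) = 2 + sqrt(19 + E))
-435*316 + U(10) = -435*316 + (2 + sqrt(19 + 10)) = -137460 + (2 + sqrt(29)) = -137458 + sqrt(29)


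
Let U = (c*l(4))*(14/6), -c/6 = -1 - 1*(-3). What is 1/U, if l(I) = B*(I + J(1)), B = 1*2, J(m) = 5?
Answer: -1/504 ≈ -0.0019841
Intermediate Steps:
B = 2
c = -12 (c = -6*(-1 - 1*(-3)) = -6*(-1 + 3) = -6*2 = -12)
l(I) = 10 + 2*I (l(I) = 2*(I + 5) = 2*(5 + I) = 10 + 2*I)
U = -504 (U = (-12*(10 + 2*4))*(14/6) = (-12*(10 + 8))*(14*(⅙)) = -12*18*(7/3) = -216*7/3 = -504)
1/U = 1/(-504) = -1/504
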